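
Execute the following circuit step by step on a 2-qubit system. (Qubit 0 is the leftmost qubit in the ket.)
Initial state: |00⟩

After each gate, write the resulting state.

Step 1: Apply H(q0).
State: 1/√2|00⟩ + 1/√2|10⟩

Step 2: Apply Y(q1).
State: (1/√2)i|01⟩ + (1/√2)i|11⟩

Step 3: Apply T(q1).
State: (-1/2 + (1/2)i)|01⟩ + (-1/2 + (1/2)i)|11⟩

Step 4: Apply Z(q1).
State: (1/2 - (1/2)i)|01⟩ + (1/2 - (1/2)i)|11⟩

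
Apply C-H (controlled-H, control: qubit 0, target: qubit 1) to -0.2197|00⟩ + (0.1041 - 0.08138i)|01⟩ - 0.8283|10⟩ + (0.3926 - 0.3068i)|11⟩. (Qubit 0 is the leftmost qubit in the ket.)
-0.2197|00⟩ + (0.1041 - 0.08138i)|01⟩ + (-0.3081 - 0.2169i)|10⟩ + (-0.8633 + 0.2169i)|11⟩

C-H leaves the control-|0⟩ kets |00⟩, |01⟩ unchanged and applies H to qubit 1 on the control-|1⟩ pair (|10⟩, |11⟩).
H = [[1/√2, 1/√2], [1/√2, -1/√2]].
With a = amp(|10⟩) = -0.8283 and b = amp(|11⟩) = (0.3926 - 0.3068i):
new amp(|10⟩) = (1/√2)·a + (1/√2)·b = (-0.3081 - 0.2169i)
new amp(|11⟩) = (1/√2)·a + (-1/√2)·b = (-0.8633 + 0.2169i)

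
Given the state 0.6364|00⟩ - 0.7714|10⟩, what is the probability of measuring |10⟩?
0.5951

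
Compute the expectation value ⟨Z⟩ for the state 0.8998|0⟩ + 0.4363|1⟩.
0.6193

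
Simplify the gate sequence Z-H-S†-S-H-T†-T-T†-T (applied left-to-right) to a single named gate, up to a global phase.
Z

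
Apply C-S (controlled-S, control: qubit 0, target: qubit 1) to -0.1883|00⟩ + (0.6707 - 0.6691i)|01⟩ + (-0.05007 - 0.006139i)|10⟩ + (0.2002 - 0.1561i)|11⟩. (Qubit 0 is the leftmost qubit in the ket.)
-0.1883|00⟩ + (0.6707 - 0.6691i)|01⟩ + (-0.05007 - 0.006139i)|10⟩ + (0.1561 + 0.2002i)|11⟩

C-S leaves the control-|0⟩ kets |00⟩, |01⟩ unchanged and applies S to qubit 1 on the control-|1⟩ pair (|10⟩, |11⟩).
S = [[1, 0], [0, i]].
With a = amp(|10⟩) = (-0.05007 - 0.006139i) and b = amp(|11⟩) = (0.2002 - 0.1561i):
new amp(|10⟩) = (1)·a = (-0.05007 - 0.006139i)
new amp(|11⟩) = (i)·b = (0.1561 + 0.2002i)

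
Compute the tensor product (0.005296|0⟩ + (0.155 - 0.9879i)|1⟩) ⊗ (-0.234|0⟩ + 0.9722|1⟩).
-0.001239|00⟩ + 0.005149|01⟩ + (-0.03627 + 0.2312i)|10⟩ + (0.1507 - 0.9604i)|11⟩

amp(|b₁b₂…⟩) = product of the factor amplitudes for bits b₁, b₂, …; only kets whose every factor amplitude is nonzero survive.
|00⟩: (0.005296)(-0.234) = -0.001239
|01⟩: (0.005296)(0.9722) = 0.005149
|10⟩: (0.155 - 0.9879i)(-0.234) = (-0.03627 + 0.2312i)
|11⟩: (0.155 - 0.9879i)(0.9722) = (0.1507 - 0.9604i)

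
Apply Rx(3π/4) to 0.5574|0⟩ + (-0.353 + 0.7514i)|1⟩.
(0.9075 + 0.3261i)|0⟩ + (-0.1351 - 0.2274i)|1⟩

Rx(3π/4) = [[cos(θ/2), −i·sin(θ/2)], [−i·sin(θ/2), cos(θ/2)]]; θ = 3π/4, cos(θ/2) ≈ 0.382683, sin(θ/2) ≈ 0.92388.
With a = amp(|0⟩) = 0.5574 and b = amp(|1⟩) = (-0.353 + 0.7514i):
new amp(|0⟩) = (0.382683)·a + (-0.92388i)·b = (0.9075 + 0.3261i)
new amp(|1⟩) = (-0.92388i)·a + (0.382683)·b = (-0.1351 - 0.2274i)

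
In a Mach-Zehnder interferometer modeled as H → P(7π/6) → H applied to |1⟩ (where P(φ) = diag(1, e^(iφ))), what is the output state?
(0.933 + 0.25i)|0⟩ + (0.06699 - 0.25i)|1⟩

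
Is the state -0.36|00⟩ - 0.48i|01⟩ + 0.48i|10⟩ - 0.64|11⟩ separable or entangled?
Separable

Writing the state as a|00⟩ + b|01⟩ + c|10⟩ + d|11⟩, it is a product state iff ad − bc = 0.
Here (a, b, c, d) = (-0.36, -0.48i, 0.48i, -0.64): ad − bc = (-0.36)(-0.64) − (-0.48i)(0.48i) = 0, so the state is separable.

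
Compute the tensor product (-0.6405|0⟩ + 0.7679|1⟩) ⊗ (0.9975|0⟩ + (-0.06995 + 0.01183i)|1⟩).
-0.6389|00⟩ + (0.0448 - 0.007577i)|01⟩ + 0.766|10⟩ + (-0.05371 + 0.009084i)|11⟩

amp(|b₁b₂…⟩) = product of the factor amplitudes for bits b₁, b₂, …; only kets whose every factor amplitude is nonzero survive.
|00⟩: (-0.6405)(0.9975) = -0.6389
|01⟩: (-0.6405)(-0.06995 + 0.01183i) = (0.0448 - 0.007577i)
|10⟩: (0.7679)(0.9975) = 0.766
|11⟩: (0.7679)(-0.06995 + 0.01183i) = (-0.05371 + 0.009084i)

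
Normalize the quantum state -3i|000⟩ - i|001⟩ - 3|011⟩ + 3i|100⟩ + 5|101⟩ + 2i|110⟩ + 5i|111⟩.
-0.3313i|000⟩ - 0.1104i|001⟩ - 0.3313|011⟩ + 0.3313i|100⟩ + 0.5522|101⟩ + 0.2209i|110⟩ + 0.5522i|111⟩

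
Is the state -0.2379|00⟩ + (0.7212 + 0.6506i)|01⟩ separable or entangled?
Separable

Writing the state as a|00⟩ + b|01⟩ + c|10⟩ + d|11⟩, it is a product state iff ad − bc = 0.
Here (a, b, c, d) = (-0.2379, (0.7212 + 0.6506i), 0, 0): ad − bc = (-0.2379)(0) − (0.7212 + 0.6506i)(0) = 0, so the state is separable.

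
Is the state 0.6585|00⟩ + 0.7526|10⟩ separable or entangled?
Separable

Writing the state as a|00⟩ + b|01⟩ + c|10⟩ + d|11⟩, it is a product state iff ad − bc = 0.
Here (a, b, c, d) = (0.6585, 0, 0.7526, 0): ad − bc = (0.6585)(0) − (0)(0.7526) = 0, so the state is separable.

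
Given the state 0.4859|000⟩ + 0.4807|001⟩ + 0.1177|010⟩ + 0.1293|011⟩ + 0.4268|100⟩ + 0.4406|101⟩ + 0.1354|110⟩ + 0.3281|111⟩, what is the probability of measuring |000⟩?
0.2361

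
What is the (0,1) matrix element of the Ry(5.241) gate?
-0.4978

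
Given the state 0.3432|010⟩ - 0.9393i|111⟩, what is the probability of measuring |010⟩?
0.1178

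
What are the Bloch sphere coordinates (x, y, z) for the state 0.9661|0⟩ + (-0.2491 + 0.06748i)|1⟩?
(-0.4813, 0.1304, 0.8667)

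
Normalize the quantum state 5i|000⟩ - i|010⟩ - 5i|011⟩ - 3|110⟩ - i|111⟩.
0.6402i|000⟩ - 0.128i|010⟩ - 0.6402i|011⟩ - 0.3841|110⟩ - 0.128i|111⟩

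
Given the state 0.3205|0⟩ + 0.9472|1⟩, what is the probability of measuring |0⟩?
0.1027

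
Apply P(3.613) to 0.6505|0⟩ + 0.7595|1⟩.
0.6505|0⟩ + (-0.6767 - 0.3449i)|1⟩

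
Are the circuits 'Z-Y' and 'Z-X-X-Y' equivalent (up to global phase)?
Yes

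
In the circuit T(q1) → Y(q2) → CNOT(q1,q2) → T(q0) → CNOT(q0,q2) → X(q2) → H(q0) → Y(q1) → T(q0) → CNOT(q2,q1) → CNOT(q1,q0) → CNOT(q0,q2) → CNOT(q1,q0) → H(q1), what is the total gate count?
14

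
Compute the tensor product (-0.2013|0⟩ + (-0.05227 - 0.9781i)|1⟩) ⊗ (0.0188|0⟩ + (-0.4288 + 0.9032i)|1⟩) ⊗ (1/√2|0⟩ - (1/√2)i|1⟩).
-0.002676|000⟩ + 0.002676i|001⟩ + (0.06104 - 0.1286i)|010⟩ + (-0.1286 - 0.06104i)|011⟩ + (-0.0006949 - 0.013i)|100⟩ + (-0.013 + 0.0006949i)|101⟩ + (0.6405 + 0.2632i)|110⟩ + (0.2632 - 0.6405i)|111⟩

amp(|b₁b₂…⟩) = product of the factor amplitudes for bits b₁, b₂, …; only kets whose every factor amplitude is nonzero survive.
|000⟩: (-0.2013)(0.0188)(1/√2) = -0.002676
|001⟩: (-0.2013)(0.0188)(-(1/√2)i) = 0.002676i
|010⟩: (-0.2013)(-0.4288 + 0.9032i)(1/√2) = (0.06104 - 0.1286i)
|011⟩: (-0.2013)(-0.4288 + 0.9032i)(-(1/√2)i) = (-0.1286 - 0.06104i)
|100⟩: (-0.05227 - 0.9781i)(0.0188)(1/√2) = (-0.0006949 - 0.013i)
|101⟩: (-0.05227 - 0.9781i)(0.0188)(-(1/√2)i) = (-0.013 + 0.0006949i)
|110⟩: (-0.05227 - 0.9781i)(-0.4288 + 0.9032i)(1/√2) = (0.6405 + 0.2632i)
|111⟩: (-0.05227 - 0.9781i)(-0.4288 + 0.9032i)(-(1/√2)i) = (0.2632 - 0.6405i)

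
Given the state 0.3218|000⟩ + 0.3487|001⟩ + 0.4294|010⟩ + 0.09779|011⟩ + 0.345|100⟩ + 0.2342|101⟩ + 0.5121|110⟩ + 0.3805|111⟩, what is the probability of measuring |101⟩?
0.05485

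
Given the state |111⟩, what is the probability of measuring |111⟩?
1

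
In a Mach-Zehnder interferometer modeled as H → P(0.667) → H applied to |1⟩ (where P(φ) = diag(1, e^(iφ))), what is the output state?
(0.1072 - 0.3093i)|0⟩ + (0.8928 + 0.3093i)|1⟩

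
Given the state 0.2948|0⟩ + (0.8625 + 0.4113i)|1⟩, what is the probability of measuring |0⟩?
0.08691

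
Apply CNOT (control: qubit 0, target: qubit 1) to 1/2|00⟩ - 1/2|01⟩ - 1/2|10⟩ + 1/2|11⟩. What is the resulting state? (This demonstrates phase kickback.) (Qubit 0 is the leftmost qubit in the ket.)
1/2|00⟩ - 1/2|01⟩ + 1/2|10⟩ - 1/2|11⟩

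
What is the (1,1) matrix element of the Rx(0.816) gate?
0.9179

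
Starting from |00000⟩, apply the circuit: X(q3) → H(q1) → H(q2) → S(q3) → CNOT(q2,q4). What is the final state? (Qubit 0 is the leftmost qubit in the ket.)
(1/2)i|00010⟩ + (1/2)i|00111⟩ + (1/2)i|01010⟩ + (1/2)i|01111⟩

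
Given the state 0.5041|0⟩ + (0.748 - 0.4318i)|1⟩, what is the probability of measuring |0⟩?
0.2541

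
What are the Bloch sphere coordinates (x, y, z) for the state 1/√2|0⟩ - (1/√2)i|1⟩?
(0, -1, 0)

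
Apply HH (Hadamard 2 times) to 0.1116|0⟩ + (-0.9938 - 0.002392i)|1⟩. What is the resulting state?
0.1116|0⟩ + (-0.9938 - 0.002392i)|1⟩

H² = I, so an even number of Hadamards cancels: H^2 = I and the state is unchanged.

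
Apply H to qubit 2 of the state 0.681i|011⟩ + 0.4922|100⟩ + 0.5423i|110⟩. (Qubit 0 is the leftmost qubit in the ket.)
0.4815i|010⟩ - 0.4815i|011⟩ + 0.348|100⟩ + 0.348|101⟩ + 0.3835i|110⟩ + 0.3835i|111⟩

H on qubit 2 mixes each pair of kets that differ only in qubit 2: amplitudes (a, b) of (|…0…⟩, |…1…⟩) become ((a + b)/√2, (a − b)/√2). Kets absent from the input have amplitude 0.
(|010⟩, |011⟩): (a, b) = (0, 0.681i) → (0.4815i, -0.4815i)
(|100⟩, |101⟩): (a, b) = (0.4922, 0) → (0.348, 0.348)
(|110⟩, |111⟩): (a, b) = (0.5423i, 0) → (0.3835i, 0.3835i)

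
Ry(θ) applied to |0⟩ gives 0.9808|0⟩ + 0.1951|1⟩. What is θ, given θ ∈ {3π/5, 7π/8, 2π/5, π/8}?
π/8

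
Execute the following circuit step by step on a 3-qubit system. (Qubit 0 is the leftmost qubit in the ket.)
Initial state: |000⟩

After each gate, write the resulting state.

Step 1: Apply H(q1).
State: 1/√2|000⟩ + 1/√2|010⟩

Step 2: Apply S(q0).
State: 1/√2|000⟩ + 1/√2|010⟩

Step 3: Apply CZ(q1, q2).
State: 1/√2|000⟩ + 1/√2|010⟩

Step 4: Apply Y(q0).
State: (1/√2)i|100⟩ + (1/√2)i|110⟩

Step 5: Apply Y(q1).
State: 1/√2|100⟩ - 1/√2|110⟩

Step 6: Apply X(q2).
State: 1/√2|101⟩ - 1/√2|111⟩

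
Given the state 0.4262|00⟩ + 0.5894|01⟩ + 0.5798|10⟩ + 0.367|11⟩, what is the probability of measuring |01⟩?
0.3474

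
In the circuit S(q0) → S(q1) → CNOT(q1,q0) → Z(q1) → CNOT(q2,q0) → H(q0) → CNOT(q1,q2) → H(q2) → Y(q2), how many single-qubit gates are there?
6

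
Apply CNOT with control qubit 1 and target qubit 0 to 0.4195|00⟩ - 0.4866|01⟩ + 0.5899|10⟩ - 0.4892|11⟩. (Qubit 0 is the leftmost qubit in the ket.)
0.4195|00⟩ - 0.4892|01⟩ + 0.5899|10⟩ - 0.4866|11⟩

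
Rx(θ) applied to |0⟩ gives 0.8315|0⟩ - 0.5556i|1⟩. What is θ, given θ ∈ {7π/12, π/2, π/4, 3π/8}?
3π/8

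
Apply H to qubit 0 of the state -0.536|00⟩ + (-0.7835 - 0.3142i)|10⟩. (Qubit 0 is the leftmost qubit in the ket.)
(-0.933 - 0.2222i)|00⟩ + (0.175 + 0.2222i)|10⟩

H on qubit 0 mixes each pair of kets that differ only in qubit 0: amplitudes (a, b) of (|…0…⟩, |…1…⟩) become ((a + b)/√2, (a − b)/√2). Kets absent from the input have amplitude 0.
(|00⟩, |10⟩): (a, b) = (-0.536, (-0.7835 - 0.3142i)) → ((-0.933 - 0.2222i), (0.175 + 0.2222i))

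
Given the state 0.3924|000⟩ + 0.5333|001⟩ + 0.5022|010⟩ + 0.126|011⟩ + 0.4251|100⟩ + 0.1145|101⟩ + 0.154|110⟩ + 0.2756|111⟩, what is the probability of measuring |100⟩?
0.1807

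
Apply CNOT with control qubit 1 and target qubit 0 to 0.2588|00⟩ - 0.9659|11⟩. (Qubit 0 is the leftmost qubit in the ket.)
0.2588|00⟩ - 0.9659|01⟩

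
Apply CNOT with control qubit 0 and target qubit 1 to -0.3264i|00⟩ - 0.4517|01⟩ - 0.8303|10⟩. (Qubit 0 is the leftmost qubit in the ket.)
-0.3264i|00⟩ - 0.4517|01⟩ - 0.8303|11⟩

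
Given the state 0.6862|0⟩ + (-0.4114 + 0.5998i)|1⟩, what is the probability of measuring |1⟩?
0.529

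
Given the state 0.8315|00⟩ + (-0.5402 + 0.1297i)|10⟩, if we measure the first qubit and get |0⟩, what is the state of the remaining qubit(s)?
|0⟩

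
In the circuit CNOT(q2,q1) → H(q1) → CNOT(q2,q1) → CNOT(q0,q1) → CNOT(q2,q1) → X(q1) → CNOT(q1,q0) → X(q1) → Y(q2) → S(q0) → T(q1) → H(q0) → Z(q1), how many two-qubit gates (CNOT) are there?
5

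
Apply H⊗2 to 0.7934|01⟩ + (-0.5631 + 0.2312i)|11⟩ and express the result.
(0.1152 + 0.1156i)|00⟩ + (-0.1152 - 0.1156i)|01⟩ + (0.6783 - 0.1156i)|10⟩ + (-0.6783 + 0.1156i)|11⟩

H⊗2 gives amp(|y⟩) = (1/2) Σ_x (−1)^(x·y) amp(|x⟩), where x·y is the number of positions in which both x and y have a 1.
|00⟩: (0.7934 + (-0.5631 + 0.2312i))/2 = (0.1152 + 0.1156i)
|01⟩: (-0.7934 - (-0.5631 + 0.2312i))/2 = (-0.1152 - 0.1156i)
|10⟩: (0.7934 - (-0.5631 + 0.2312i))/2 = (0.6783 - 0.1156i)
|11⟩: (-0.7934 + (-0.5631 + 0.2312i))/2 = (-0.6783 + 0.1156i)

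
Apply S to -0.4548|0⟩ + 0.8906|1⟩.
-0.4548|0⟩ + 0.8906i|1⟩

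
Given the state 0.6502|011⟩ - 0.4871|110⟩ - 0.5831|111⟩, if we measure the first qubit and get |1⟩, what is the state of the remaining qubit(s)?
-0.6411|10⟩ - 0.7675|11⟩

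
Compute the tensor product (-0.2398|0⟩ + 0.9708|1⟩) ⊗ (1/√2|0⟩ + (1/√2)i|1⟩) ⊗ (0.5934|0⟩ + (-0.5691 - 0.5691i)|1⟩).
-0.1006|000⟩ + (0.0965 + 0.0965i)|001⟩ - 0.1006i|010⟩ + (-0.0965 + 0.0965i)|011⟩ + 0.4073|100⟩ + (-0.3907 - 0.3907i)|101⟩ + 0.4073i|110⟩ + (0.3907 - 0.3907i)|111⟩

amp(|b₁b₂…⟩) = product of the factor amplitudes for bits b₁, b₂, …; only kets whose every factor amplitude is nonzero survive.
|000⟩: (-0.2398)(1/√2)(0.5934) = -0.1006
|001⟩: (-0.2398)(1/√2)(-0.5691 - 0.5691i) = (0.0965 + 0.0965i)
|010⟩: (-0.2398)((1/√2)i)(0.5934) = -0.1006i
|011⟩: (-0.2398)((1/√2)i)(-0.5691 - 0.5691i) = (-0.0965 + 0.0965i)
|100⟩: (0.9708)(1/√2)(0.5934) = 0.4073
|101⟩: (0.9708)(1/√2)(-0.5691 - 0.5691i) = (-0.3907 - 0.3907i)
|110⟩: (0.9708)((1/√2)i)(0.5934) = 0.4073i
|111⟩: (0.9708)((1/√2)i)(-0.5691 - 0.5691i) = (0.3907 - 0.3907i)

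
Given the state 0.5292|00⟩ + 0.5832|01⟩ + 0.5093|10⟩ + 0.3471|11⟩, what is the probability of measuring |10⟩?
0.2594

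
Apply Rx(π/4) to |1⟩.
-0.3827i|0⟩ + 0.9239|1⟩

Rx(π/4) = [[cos(θ/2), −i·sin(θ/2)], [−i·sin(θ/2), cos(θ/2)]]; θ = π/4, cos(θ/2) ≈ 0.92388, sin(θ/2) ≈ 0.382683.
With a = amp(|0⟩) = 0 and b = amp(|1⟩) = 1:
new amp(|0⟩) = (0.92388)·a + (-0.382683i)·b = -0.3827i
new amp(|1⟩) = (-0.382683i)·a + (0.92388)·b = 0.9239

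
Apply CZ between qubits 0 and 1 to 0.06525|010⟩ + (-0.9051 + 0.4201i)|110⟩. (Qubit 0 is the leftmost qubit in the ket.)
0.06525|010⟩ + (0.9051 - 0.4201i)|110⟩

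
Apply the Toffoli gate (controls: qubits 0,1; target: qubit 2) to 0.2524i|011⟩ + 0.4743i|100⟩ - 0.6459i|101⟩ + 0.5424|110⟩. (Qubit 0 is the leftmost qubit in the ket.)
0.2524i|011⟩ + 0.4743i|100⟩ - 0.6459i|101⟩ + 0.5424|111⟩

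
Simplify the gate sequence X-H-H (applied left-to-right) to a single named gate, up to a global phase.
X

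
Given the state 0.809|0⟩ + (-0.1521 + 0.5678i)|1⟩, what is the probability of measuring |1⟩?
0.3455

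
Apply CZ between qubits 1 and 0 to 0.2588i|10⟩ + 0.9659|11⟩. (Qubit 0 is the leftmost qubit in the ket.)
0.2588i|10⟩ - 0.9659|11⟩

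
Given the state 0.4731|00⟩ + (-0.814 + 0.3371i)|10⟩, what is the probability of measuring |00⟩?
0.2238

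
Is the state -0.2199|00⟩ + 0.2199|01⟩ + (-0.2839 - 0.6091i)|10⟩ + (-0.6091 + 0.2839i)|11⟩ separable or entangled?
Entangled

Writing the state as a|00⟩ + b|01⟩ + c|10⟩ + d|11⟩, it is a product state iff ad − bc = 0.
Here (a, b, c, d) = (-0.2199, 0.2199, (-0.2839 - 0.6091i), (-0.6091 + 0.2839i)): ad − bc = (-0.2199)(-0.6091 + 0.2839i) − (0.2199)(-0.2839 - 0.6091i) = (0.1964 + 0.07151i) ≠ 0, so the state is entangled.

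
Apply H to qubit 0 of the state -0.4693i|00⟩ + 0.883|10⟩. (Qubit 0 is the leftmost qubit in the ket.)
(0.6244 - 0.3318i)|00⟩ + (-0.6244 - 0.3318i)|10⟩

H on qubit 0 mixes each pair of kets that differ only in qubit 0: amplitudes (a, b) of (|…0…⟩, |…1…⟩) become ((a + b)/√2, (a − b)/√2). Kets absent from the input have amplitude 0.
(|00⟩, |10⟩): (a, b) = (-0.4693i, 0.883) → ((0.6244 - 0.3318i), (-0.6244 - 0.3318i))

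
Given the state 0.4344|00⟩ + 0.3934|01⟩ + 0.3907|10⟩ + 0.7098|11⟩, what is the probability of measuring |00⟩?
0.1887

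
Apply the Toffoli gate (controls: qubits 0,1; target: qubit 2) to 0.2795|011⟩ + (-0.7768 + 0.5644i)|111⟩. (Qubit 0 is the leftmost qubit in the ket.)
0.2795|011⟩ + (-0.7768 + 0.5644i)|110⟩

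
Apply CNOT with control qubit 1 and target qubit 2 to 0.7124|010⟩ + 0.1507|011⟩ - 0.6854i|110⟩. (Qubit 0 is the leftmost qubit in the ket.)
0.1507|010⟩ + 0.7124|011⟩ - 0.6854i|111⟩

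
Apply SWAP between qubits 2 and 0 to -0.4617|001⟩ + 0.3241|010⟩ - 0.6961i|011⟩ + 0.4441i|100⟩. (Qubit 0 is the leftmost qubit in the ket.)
0.4441i|001⟩ + 0.3241|010⟩ - 0.4617|100⟩ - 0.6961i|110⟩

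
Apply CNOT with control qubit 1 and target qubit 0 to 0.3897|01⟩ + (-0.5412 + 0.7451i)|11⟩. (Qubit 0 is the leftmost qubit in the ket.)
(-0.5412 + 0.7451i)|01⟩ + 0.3897|11⟩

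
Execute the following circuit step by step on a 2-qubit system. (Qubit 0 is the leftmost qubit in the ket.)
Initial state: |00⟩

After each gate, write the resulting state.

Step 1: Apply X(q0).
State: |10⟩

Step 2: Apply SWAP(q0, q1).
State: |01⟩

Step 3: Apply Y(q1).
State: -i|00⟩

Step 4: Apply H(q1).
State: -(1/√2)i|00⟩ - (1/√2)i|01⟩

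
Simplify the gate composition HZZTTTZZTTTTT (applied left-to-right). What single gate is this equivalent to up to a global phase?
H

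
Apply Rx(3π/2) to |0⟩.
-1/√2|0⟩ - (1/√2)i|1⟩

Rx(3π/2) = [[cos(θ/2), −i·sin(θ/2)], [−i·sin(θ/2), cos(θ/2)]]; θ = 3π/2, cos(θ/2) ≈ -0.707107, sin(θ/2) ≈ 0.707107.
With a = amp(|0⟩) = 1 and b = amp(|1⟩) = 0:
new amp(|0⟩) = (-0.707107)·a + (-0.707107i)·b = -1/√2
new amp(|1⟩) = (-0.707107i)·a + (-0.707107)·b = -(1/√2)i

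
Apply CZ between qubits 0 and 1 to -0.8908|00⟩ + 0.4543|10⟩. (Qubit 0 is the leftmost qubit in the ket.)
-0.8908|00⟩ + 0.4543|10⟩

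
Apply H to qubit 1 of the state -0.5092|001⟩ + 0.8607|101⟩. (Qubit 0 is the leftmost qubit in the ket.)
-0.3601|001⟩ - 0.3601|011⟩ + 0.6086|101⟩ + 0.6086|111⟩

H on qubit 1 mixes each pair of kets that differ only in qubit 1: amplitudes (a, b) of (|…0…⟩, |…1…⟩) become ((a + b)/√2, (a − b)/√2). Kets absent from the input have amplitude 0.
(|001⟩, |011⟩): (a, b) = (-0.5092, 0) → (-0.3601, -0.3601)
(|101⟩, |111⟩): (a, b) = (0.8607, 0) → (0.6086, 0.6086)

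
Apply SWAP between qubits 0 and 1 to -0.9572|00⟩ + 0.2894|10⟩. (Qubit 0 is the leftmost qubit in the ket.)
-0.9572|00⟩ + 0.2894|01⟩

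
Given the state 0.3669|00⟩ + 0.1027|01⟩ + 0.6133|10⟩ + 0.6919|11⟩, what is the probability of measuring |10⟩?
0.3761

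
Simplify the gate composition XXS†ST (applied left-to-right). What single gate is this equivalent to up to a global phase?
T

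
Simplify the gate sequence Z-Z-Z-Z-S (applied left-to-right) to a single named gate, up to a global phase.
S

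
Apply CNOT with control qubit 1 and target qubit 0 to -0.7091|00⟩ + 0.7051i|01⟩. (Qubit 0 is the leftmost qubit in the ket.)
-0.7091|00⟩ + 0.7051i|11⟩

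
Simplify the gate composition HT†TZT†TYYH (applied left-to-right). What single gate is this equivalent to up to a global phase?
X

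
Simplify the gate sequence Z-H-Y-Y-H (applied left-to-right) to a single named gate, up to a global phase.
Z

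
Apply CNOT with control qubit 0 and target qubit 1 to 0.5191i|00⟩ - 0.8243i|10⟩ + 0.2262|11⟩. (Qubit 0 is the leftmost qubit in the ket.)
0.5191i|00⟩ + 0.2262|10⟩ - 0.8243i|11⟩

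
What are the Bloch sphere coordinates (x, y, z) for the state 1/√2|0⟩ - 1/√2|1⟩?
(-1, 0, 0)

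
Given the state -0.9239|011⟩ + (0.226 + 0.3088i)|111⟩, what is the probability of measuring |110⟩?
0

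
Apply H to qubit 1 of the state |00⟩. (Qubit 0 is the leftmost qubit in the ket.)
1/√2|00⟩ + 1/√2|01⟩

H on qubit 1 mixes each pair of kets that differ only in qubit 1: amplitudes (a, b) of (|…0…⟩, |…1…⟩) become ((a + b)/√2, (a − b)/√2). Kets absent from the input have amplitude 0.
(|00⟩, |01⟩): (a, b) = (1, 0) → (1/√2, 1/√2)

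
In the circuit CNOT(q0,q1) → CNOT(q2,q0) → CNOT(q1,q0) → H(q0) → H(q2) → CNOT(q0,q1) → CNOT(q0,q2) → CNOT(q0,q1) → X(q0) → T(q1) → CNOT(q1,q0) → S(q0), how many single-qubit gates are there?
5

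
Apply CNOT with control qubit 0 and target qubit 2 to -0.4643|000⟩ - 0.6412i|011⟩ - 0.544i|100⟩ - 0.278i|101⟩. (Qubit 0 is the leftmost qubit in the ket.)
-0.4643|000⟩ - 0.6412i|011⟩ - 0.278i|100⟩ - 0.544i|101⟩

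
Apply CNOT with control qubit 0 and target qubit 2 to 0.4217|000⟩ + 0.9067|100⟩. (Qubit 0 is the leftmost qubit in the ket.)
0.4217|000⟩ + 0.9067|101⟩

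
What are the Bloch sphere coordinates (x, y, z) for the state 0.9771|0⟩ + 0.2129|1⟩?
(0.416, 0, 0.9094)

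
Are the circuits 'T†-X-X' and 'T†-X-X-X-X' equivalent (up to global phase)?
Yes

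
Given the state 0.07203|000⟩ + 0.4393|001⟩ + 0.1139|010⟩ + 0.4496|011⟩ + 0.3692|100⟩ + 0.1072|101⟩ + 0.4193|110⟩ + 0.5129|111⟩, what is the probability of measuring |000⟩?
0.005188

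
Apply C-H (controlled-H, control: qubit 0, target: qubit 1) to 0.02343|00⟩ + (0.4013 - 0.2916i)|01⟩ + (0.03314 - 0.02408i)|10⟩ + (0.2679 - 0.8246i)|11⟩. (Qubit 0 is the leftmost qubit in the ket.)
0.02343|00⟩ + (0.4013 - 0.2916i)|01⟩ + (0.2129 - 0.6001i)|10⟩ + (-0.166 + 0.5661i)|11⟩

C-H leaves the control-|0⟩ kets |00⟩, |01⟩ unchanged and applies H to qubit 1 on the control-|1⟩ pair (|10⟩, |11⟩).
H = [[1/√2, 1/√2], [1/√2, -1/√2]].
With a = amp(|10⟩) = (0.03314 - 0.02408i) and b = amp(|11⟩) = (0.2679 - 0.8246i):
new amp(|10⟩) = (1/√2)·a + (1/√2)·b = (0.2129 - 0.6001i)
new amp(|11⟩) = (1/√2)·a + (-1/√2)·b = (-0.166 + 0.5661i)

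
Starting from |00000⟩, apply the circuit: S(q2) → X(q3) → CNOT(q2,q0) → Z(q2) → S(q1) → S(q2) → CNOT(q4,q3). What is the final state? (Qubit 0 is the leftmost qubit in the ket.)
|00010⟩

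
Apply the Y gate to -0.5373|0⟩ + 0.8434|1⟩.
-0.8434i|0⟩ - 0.5373i|1⟩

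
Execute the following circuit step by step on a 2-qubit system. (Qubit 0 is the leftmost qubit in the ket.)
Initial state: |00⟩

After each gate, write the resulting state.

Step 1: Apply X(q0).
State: |10⟩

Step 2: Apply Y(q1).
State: i|11⟩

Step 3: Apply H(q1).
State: (1/√2)i|10⟩ - (1/√2)i|11⟩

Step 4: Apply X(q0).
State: (1/√2)i|00⟩ - (1/√2)i|01⟩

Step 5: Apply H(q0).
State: (1/2)i|00⟩ - (1/2)i|01⟩ + (1/2)i|10⟩ - (1/2)i|11⟩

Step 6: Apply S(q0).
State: (1/2)i|00⟩ - (1/2)i|01⟩ - 1/2|10⟩ + 1/2|11⟩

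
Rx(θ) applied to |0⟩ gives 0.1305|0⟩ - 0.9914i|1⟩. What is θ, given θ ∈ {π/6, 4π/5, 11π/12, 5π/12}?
11π/12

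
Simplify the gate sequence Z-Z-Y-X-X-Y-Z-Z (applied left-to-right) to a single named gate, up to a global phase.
I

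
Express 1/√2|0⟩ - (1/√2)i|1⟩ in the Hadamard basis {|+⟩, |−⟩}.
(1/2 - (1/2)i)|+⟩ + (1/2 + (1/2)i)|−⟩

With |ψ⟩ = α|0⟩ + β|1⟩, the Hadamard-basis coefficients are ⟨+|ψ⟩ = (α + β)/√2 and ⟨−|ψ⟩ = (α − β)/√2.
Here α = 1/√2, β = -(1/√2)i: (α + β)/√2 = (1/2 - (1/2)i), (α − β)/√2 = (1/2 + (1/2)i).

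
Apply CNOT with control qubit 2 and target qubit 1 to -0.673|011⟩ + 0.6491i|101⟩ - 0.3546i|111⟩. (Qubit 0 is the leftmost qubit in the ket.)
-0.673|001⟩ - 0.3546i|101⟩ + 0.6491i|111⟩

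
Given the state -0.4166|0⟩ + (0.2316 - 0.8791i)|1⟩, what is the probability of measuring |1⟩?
0.8265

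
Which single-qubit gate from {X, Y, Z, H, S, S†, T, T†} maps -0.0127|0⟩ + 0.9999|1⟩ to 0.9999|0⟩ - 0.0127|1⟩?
X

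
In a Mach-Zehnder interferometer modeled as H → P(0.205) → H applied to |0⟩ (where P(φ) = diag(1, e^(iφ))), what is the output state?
(0.9895 + 0.1018i)|0⟩ + (0.01047 - 0.1018i)|1⟩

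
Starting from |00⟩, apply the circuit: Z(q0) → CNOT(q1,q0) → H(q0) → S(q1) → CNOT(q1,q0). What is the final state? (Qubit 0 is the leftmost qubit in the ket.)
1/√2|00⟩ + 1/√2|10⟩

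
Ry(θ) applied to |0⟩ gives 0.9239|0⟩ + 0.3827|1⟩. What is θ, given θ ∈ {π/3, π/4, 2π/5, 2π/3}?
π/4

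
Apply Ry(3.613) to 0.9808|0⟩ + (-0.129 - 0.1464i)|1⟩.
(-0.1036 + 0.1424i)|0⟩ + (0.9838 + 0.03419i)|1⟩

Ry(3.613) = [[cos(θ/2), −sin(θ/2)], [sin(θ/2), cos(θ/2)]]; θ = 3.613, cos(θ/2) ≈ -0.233527, sin(θ/2) ≈ 0.97235.
With a = amp(|0⟩) = 0.9808 and b = amp(|1⟩) = (-0.129 - 0.1464i):
new amp(|0⟩) = (-0.233527)·a + (-0.97235)·b = (-0.1036 + 0.1424i)
new amp(|1⟩) = (0.97235)·a + (-0.233527)·b = (0.9838 + 0.03419i)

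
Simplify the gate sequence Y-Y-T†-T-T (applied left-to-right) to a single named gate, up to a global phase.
T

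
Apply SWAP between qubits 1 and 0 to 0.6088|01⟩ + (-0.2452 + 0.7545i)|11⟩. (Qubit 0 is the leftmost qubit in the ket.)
0.6088|10⟩ + (-0.2452 + 0.7545i)|11⟩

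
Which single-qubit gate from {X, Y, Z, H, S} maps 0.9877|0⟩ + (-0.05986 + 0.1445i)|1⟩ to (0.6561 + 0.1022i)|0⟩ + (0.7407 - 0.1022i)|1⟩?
H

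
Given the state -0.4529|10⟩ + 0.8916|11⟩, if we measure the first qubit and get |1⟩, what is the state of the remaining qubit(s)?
-0.4529|0⟩ + 0.8916|1⟩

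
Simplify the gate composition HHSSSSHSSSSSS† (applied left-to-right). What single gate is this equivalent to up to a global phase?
H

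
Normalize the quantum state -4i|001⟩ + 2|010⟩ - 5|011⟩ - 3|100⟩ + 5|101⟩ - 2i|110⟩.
-0.4391i|001⟩ + 0.2195|010⟩ - 0.5488|011⟩ - 0.3293|100⟩ + 0.5488|101⟩ - 0.2195i|110⟩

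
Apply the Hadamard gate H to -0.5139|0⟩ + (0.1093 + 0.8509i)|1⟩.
(-0.2861 + 0.6017i)|0⟩ + (-0.4407 - 0.6017i)|1⟩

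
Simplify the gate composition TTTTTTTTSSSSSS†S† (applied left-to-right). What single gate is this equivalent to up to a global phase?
S†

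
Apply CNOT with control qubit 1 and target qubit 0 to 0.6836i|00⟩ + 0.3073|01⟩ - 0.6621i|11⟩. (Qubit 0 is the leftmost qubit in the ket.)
0.6836i|00⟩ - 0.6621i|01⟩ + 0.3073|11⟩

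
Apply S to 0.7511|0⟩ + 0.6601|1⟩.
0.7511|0⟩ + 0.6601i|1⟩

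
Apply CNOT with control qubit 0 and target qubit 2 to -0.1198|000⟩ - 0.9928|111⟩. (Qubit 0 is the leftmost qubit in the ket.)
-0.1198|000⟩ - 0.9928|110⟩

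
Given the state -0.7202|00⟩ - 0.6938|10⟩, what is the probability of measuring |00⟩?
0.5187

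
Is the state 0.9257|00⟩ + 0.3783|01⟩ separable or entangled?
Separable

Writing the state as a|00⟩ + b|01⟩ + c|10⟩ + d|11⟩, it is a product state iff ad − bc = 0.
Here (a, b, c, d) = (0.9257, 0.3783, 0, 0): ad − bc = (0.9257)(0) − (0.3783)(0) = 0, so the state is separable.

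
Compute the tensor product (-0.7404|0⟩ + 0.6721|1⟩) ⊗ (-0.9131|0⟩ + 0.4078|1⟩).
0.6761|00⟩ - 0.3019|01⟩ - 0.6137|10⟩ + 0.2741|11⟩

amp(|b₁b₂…⟩) = product of the factor amplitudes for bits b₁, b₂, …; only kets whose every factor amplitude is nonzero survive.
|00⟩: (-0.7404)(-0.9131) = 0.6761
|01⟩: (-0.7404)(0.4078) = -0.3019
|10⟩: (0.6721)(-0.9131) = -0.6137
|11⟩: (0.6721)(0.4078) = 0.2741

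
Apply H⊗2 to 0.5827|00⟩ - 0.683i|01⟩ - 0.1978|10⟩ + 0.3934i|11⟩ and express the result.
(0.1925 - 0.1448i)|00⟩ + (0.1925 + 0.1448i)|01⟩ + (0.3903 - 0.5382i)|10⟩ + (0.3903 + 0.5382i)|11⟩

H⊗2 gives amp(|y⟩) = (1/2) Σ_x (−1)^(x·y) amp(|x⟩), where x·y is the number of positions in which both x and y have a 1.
|00⟩: (0.5827 - 0.683i - 0.1978 + 0.3934i)/2 = (0.1925 - 0.1448i)
|01⟩: (0.5827 + 0.683i - 0.1978 - 0.3934i)/2 = (0.1925 + 0.1448i)
|10⟩: (0.5827 - 0.683i + 0.1978 - 0.3934i)/2 = (0.3903 - 0.5382i)
|11⟩: (0.5827 + 0.683i + 0.1978 + 0.3934i)/2 = (0.3903 + 0.5382i)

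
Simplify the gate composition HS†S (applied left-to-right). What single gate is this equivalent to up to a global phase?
H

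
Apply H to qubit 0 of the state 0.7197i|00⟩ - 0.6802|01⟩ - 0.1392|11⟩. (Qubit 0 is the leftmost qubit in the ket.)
0.5089i|00⟩ - 0.5794|01⟩ + 0.5089i|10⟩ - 0.3825|11⟩

H on qubit 0 mixes each pair of kets that differ only in qubit 0: amplitudes (a, b) of (|…0…⟩, |…1…⟩) become ((a + b)/√2, (a − b)/√2). Kets absent from the input have amplitude 0.
(|00⟩, |10⟩): (a, b) = (0.7197i, 0) → (0.5089i, 0.5089i)
(|01⟩, |11⟩): (a, b) = (-0.6802, -0.1392) → (-0.5794, -0.3825)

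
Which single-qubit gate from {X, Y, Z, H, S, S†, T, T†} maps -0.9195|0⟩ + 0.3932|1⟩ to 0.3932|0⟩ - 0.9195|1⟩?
X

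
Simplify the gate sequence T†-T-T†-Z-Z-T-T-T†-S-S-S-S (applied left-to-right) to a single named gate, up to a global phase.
I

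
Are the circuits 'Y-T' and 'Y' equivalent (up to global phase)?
No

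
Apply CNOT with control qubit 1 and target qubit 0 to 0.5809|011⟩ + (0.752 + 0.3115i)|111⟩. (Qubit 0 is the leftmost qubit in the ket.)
(0.752 + 0.3115i)|011⟩ + 0.5809|111⟩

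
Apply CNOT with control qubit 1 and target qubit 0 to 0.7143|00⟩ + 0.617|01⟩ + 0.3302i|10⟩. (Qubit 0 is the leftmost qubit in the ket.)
0.7143|00⟩ + 0.3302i|10⟩ + 0.617|11⟩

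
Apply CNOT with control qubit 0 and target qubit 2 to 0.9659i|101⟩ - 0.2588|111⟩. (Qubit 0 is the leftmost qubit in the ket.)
0.9659i|100⟩ - 0.2588|110⟩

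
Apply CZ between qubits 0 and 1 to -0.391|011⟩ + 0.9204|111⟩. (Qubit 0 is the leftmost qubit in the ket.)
-0.391|011⟩ - 0.9204|111⟩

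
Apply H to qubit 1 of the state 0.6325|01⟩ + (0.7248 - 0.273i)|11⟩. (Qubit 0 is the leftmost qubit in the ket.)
0.4472|00⟩ - 0.4472|01⟩ + (0.5125 - 0.193i)|10⟩ + (-0.5125 + 0.193i)|11⟩

H on qubit 1 mixes each pair of kets that differ only in qubit 1: amplitudes (a, b) of (|…0…⟩, |…1…⟩) become ((a + b)/√2, (a − b)/√2). Kets absent from the input have amplitude 0.
(|00⟩, |01⟩): (a, b) = (0, 0.6325) → (0.4472, -0.4472)
(|10⟩, |11⟩): (a, b) = (0, (0.7248 - 0.273i)) → ((0.5125 - 0.193i), (-0.5125 + 0.193i))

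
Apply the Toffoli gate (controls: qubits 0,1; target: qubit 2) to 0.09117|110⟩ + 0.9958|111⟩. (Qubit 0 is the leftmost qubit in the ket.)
0.9958|110⟩ + 0.09117|111⟩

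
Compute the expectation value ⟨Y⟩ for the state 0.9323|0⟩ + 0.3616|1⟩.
0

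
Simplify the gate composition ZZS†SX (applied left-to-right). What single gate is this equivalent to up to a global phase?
X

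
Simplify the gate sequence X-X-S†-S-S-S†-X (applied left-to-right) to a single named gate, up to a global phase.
X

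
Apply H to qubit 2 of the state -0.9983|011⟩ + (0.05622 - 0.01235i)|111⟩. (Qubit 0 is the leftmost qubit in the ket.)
-0.7059|010⟩ + 0.7059|011⟩ + (0.03975 - 0.008733i)|110⟩ + (-0.03975 + 0.008733i)|111⟩

H on qubit 2 mixes each pair of kets that differ only in qubit 2: amplitudes (a, b) of (|…0…⟩, |…1…⟩) become ((a + b)/√2, (a − b)/√2). Kets absent from the input have amplitude 0.
(|010⟩, |011⟩): (a, b) = (0, -0.9983) → (-0.7059, 0.7059)
(|110⟩, |111⟩): (a, b) = (0, (0.05622 - 0.01235i)) → ((0.03975 - 0.008733i), (-0.03975 + 0.008733i))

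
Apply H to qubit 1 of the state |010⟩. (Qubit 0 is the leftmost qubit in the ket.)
1/√2|000⟩ - 1/√2|010⟩

H on qubit 1 mixes each pair of kets that differ only in qubit 1: amplitudes (a, b) of (|…0…⟩, |…1…⟩) become ((a + b)/√2, (a − b)/√2). Kets absent from the input have amplitude 0.
(|000⟩, |010⟩): (a, b) = (0, 1) → (1/√2, -1/√2)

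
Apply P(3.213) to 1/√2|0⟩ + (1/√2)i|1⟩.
1/√2|0⟩ + (0.05045 - 0.7053i)|1⟩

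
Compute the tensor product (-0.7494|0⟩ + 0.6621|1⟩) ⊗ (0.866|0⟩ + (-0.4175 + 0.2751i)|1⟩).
-0.649|00⟩ + (0.3129 - 0.2062i)|01⟩ + 0.5734|10⟩ + (-0.2764 + 0.1821i)|11⟩

amp(|b₁b₂…⟩) = product of the factor amplitudes for bits b₁, b₂, …; only kets whose every factor amplitude is nonzero survive.
|00⟩: (-0.7494)(0.866) = -0.649
|01⟩: (-0.7494)(-0.4175 + 0.2751i) = (0.3129 - 0.2062i)
|10⟩: (0.6621)(0.866) = 0.5734
|11⟩: (0.6621)(-0.4175 + 0.2751i) = (-0.2764 + 0.1821i)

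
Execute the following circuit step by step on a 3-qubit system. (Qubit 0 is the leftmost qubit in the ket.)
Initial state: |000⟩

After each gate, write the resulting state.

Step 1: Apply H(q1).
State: 1/√2|000⟩ + 1/√2|010⟩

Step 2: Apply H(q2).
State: 1/2|000⟩ + 1/2|001⟩ + 1/2|010⟩ + 1/2|011⟩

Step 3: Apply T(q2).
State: 1/2|000⟩ + (1/√8 + (1/√8)i)|001⟩ + 1/2|010⟩ + (1/√8 + (1/√8)i)|011⟩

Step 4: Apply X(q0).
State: 1/2|100⟩ + (1/√8 + (1/√8)i)|101⟩ + 1/2|110⟩ + (1/√8 + (1/√8)i)|111⟩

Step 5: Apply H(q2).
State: (0.6036 + 0.25i)|100⟩ + (0.1036 - 0.25i)|101⟩ + (0.6036 + 0.25i)|110⟩ + (0.1036 - 0.25i)|111⟩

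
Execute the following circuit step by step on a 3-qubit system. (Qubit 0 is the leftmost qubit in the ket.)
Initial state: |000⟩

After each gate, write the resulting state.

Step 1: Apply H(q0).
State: 1/√2|000⟩ + 1/√2|100⟩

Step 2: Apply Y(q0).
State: -(1/√2)i|000⟩ + (1/√2)i|100⟩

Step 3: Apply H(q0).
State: -i|100⟩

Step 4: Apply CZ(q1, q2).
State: -i|100⟩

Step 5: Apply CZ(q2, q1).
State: -i|100⟩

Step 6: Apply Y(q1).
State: |110⟩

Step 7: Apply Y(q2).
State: i|111⟩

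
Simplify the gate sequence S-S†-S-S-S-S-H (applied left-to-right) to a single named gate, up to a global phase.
H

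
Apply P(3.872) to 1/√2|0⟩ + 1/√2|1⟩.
1/√2|0⟩ + (-0.5267 - 0.4718i)|1⟩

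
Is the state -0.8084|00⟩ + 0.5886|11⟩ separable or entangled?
Entangled

Writing the state as a|00⟩ + b|01⟩ + c|10⟩ + d|11⟩, it is a product state iff ad − bc = 0.
Here (a, b, c, d) = (-0.8084, 0, 0, 0.5886): ad − bc = (-0.8084)(0.5886) − (0)(0) = -0.4758 ≠ 0, so the state is entangled.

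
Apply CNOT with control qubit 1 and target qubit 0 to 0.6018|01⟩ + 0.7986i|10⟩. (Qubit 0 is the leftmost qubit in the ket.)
0.7986i|10⟩ + 0.6018|11⟩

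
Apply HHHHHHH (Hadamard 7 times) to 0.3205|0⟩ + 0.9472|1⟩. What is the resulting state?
0.8964|0⟩ - 0.4431|1⟩

H² = I, so H^7 = H: a single Hadamard. With (a, b) = (0.3205, 0.9472), H gives ((a + b)/√2, (a − b)/√2) = (0.8964, -0.4431).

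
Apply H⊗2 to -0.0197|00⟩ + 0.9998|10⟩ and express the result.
0.4901|00⟩ + 0.4901|01⟩ - 0.5098|10⟩ - 0.5098|11⟩

H⊗2 gives amp(|y⟩) = (1/2) Σ_x (−1)^(x·y) amp(|x⟩), where x·y is the number of positions in which both x and y have a 1.
|00⟩: (-0.0197 + 0.9998)/2 = 0.4901
|01⟩: (-0.0197 + 0.9998)/2 = 0.4901
|10⟩: (-0.0197 - 0.9998)/2 = -0.5098
|11⟩: (-0.0197 - 0.9998)/2 = -0.5098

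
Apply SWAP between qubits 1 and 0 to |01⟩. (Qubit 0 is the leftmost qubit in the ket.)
|10⟩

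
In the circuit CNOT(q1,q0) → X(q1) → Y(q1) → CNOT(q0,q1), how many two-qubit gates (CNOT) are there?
2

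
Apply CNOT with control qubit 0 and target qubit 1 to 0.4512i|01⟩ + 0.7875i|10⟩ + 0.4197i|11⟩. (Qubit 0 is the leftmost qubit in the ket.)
0.4512i|01⟩ + 0.4197i|10⟩ + 0.7875i|11⟩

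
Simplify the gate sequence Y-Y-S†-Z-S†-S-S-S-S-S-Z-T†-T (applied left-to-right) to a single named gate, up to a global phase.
S†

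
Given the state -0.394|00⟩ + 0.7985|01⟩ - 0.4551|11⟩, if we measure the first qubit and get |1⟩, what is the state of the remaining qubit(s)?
-|1⟩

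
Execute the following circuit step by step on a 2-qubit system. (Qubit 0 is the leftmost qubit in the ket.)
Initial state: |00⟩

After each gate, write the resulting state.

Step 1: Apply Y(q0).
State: i|10⟩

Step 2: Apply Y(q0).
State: |00⟩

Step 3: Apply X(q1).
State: |01⟩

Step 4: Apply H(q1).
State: 1/√2|00⟩ - 1/√2|01⟩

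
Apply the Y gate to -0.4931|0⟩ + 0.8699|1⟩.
-0.8699i|0⟩ - 0.4931i|1⟩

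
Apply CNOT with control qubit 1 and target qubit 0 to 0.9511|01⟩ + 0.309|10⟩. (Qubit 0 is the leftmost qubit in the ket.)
0.309|10⟩ + 0.9511|11⟩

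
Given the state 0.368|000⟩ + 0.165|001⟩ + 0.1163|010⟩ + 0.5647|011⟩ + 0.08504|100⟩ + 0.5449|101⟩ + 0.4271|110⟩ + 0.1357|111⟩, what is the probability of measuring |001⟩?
0.02723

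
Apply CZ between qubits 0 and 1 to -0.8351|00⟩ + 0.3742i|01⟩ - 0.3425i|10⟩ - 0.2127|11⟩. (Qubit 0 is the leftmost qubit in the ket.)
-0.8351|00⟩ + 0.3742i|01⟩ - 0.3425i|10⟩ + 0.2127|11⟩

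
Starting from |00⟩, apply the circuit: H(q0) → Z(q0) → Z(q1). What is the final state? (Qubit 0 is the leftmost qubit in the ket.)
1/√2|00⟩ - 1/√2|10⟩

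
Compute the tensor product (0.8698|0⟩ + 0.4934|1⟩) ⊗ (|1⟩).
0.8698|01⟩ + 0.4934|11⟩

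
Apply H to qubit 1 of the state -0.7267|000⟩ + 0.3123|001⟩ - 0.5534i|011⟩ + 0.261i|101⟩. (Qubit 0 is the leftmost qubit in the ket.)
-0.5139|000⟩ + (0.2208 - 0.3913i)|001⟩ - 0.5139|010⟩ + (0.2208 + 0.3913i)|011⟩ + 0.1846i|101⟩ + 0.1846i|111⟩

H on qubit 1 mixes each pair of kets that differ only in qubit 1: amplitudes (a, b) of (|…0…⟩, |…1…⟩) become ((a + b)/√2, (a − b)/√2). Kets absent from the input have amplitude 0.
(|000⟩, |010⟩): (a, b) = (-0.7267, 0) → (-0.5139, -0.5139)
(|001⟩, |011⟩): (a, b) = (0.3123, -0.5534i) → ((0.2208 - 0.3913i), (0.2208 + 0.3913i))
(|101⟩, |111⟩): (a, b) = (0.261i, 0) → (0.1846i, 0.1846i)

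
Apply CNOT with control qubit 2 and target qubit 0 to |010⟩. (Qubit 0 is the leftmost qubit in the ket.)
|010⟩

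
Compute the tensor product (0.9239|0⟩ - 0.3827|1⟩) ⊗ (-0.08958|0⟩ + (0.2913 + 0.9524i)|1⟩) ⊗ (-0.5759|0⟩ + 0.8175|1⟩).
0.04766|000⟩ - 0.06766|001⟩ + (-0.155 - 0.5067i)|010⟩ + (0.22 + 0.7193i)|011⟩ - 0.01974|100⟩ + 0.02803|101⟩ + (0.0642 + 0.2099i)|110⟩ + (-0.09114 - 0.298i)|111⟩

amp(|b₁b₂…⟩) = product of the factor amplitudes for bits b₁, b₂, …; only kets whose every factor amplitude is nonzero survive.
|000⟩: (0.9239)(-0.08958)(-0.5759) = 0.04766
|001⟩: (0.9239)(-0.08958)(0.8175) = -0.06766
|010⟩: (0.9239)(0.2913 + 0.9524i)(-0.5759) = (-0.155 - 0.5067i)
|011⟩: (0.9239)(0.2913 + 0.9524i)(0.8175) = (0.22 + 0.7193i)
|100⟩: (-0.3827)(-0.08958)(-0.5759) = -0.01974
|101⟩: (-0.3827)(-0.08958)(0.8175) = 0.02803
|110⟩: (-0.3827)(0.2913 + 0.9524i)(-0.5759) = (0.0642 + 0.2099i)
|111⟩: (-0.3827)(0.2913 + 0.9524i)(0.8175) = (-0.09114 - 0.298i)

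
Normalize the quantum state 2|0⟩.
|0⟩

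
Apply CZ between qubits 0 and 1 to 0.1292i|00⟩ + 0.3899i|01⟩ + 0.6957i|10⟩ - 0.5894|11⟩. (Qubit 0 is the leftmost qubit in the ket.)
0.1292i|00⟩ + 0.3899i|01⟩ + 0.6957i|10⟩ + 0.5894|11⟩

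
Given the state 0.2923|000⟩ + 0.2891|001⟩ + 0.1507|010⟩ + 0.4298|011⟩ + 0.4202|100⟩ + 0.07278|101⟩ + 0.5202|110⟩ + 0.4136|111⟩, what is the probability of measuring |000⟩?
0.08544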